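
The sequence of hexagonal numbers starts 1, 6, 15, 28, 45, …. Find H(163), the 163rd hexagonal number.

The 163rd hexagonal number is n(2n−1) with n = 163.
163·(2·163 − 1) = 163·325 = 52975.

52975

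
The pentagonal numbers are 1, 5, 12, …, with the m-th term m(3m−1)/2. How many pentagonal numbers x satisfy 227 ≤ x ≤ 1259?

17

The n-th pentagonal number is n(3n−1)/2.
Smallest index with value ≥ 227: n = 13 (giving 247).
Largest index with value ≤ 1259: n = 29 (giving 1247).
Indices 13 through 29: 17 terms.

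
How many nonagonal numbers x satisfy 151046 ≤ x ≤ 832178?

The n-th nonagonal number is n(7n−5)/2.
Smallest index with value ≥ 151046: n = 209 (giving 152361).
Largest index with value ≤ 832178: n = 487 (giving 828874).
Indices 209 through 487: 279 terms.

279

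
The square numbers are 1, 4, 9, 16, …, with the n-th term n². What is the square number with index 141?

19881

The 141st square number is n² with n = 141.
141² = 19881.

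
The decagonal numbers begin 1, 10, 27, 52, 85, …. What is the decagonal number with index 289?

The 289th decagonal number is n(4n−3) with n = 289.
289·(4·289 − 3) = 289·1153 = 333217.

333217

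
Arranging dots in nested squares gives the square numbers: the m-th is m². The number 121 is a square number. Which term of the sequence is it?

We need n² = 121, so n = √121 = 11.
Check: 11² = 121. ✓

11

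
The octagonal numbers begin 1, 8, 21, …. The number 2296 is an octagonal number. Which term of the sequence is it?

Set n(3n−2) = 2296, giving 3n² − 2n − 2296 = 0.
The discriminant is 4 + 12·2296 = 27556, and √27556 = 166.
So n = (2 + 166) / 6 = 168/6 = 28.

28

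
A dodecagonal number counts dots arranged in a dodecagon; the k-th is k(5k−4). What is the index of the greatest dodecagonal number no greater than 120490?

Solve n(5n−4) ≤ 120490 for integer n.
n = 155 gives 119505 ≤ 120490, while n = 156 gives 121056 > 120490; so the answer is index 155.

155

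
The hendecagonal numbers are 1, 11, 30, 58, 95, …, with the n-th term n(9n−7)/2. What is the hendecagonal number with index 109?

53083

The 109th hendecagonal number is n(9n−7)/2 with n = 109.
109·(9·109 − 7)/2 = 109·974/2 = 109·487 = 53083.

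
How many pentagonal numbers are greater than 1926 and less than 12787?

The n-th pentagonal number is n(3n−1)/2.
Smallest index with value > 1926: n = 37 (giving 2035).
Largest index with value < 12787: n = 92 (giving 12650).
Indices 37 through 92: 56 terms.

56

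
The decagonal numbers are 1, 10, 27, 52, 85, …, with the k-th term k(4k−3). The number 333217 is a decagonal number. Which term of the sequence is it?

289

Set n(4n−3) = 333217, giving 4n² − 3n − 333217 = 0.
The discriminant is 9 + 16·333217 = 5331481, and √5331481 = 2309.
So n = (3 + 2309) / 8 = 2312/8 = 289.
Check: 289·(4·289 − 3) = 333217. ✓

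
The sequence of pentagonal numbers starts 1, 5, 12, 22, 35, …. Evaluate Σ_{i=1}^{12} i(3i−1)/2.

Σ i(3i−1)/2 = (3Σi² − Σi) / 2 over i = 1..12.
Σi = 78 and Σi² = 650.
(3·650 − 1·78) / 2 = 1872/2 = 936.

936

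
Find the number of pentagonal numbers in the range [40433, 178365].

The n-th pentagonal number is n(3n−1)/2.
Smallest index with value ≥ 40433: n = 165 (giving 40755).
Largest index with value ≤ 178365: n = 345 (giving 178365).
Indices 165 through 345: 181 terms.

181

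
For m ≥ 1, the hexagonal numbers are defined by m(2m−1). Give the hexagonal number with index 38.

The 38th hexagonal number is n(2n−1) with n = 38.
38·(2·38 − 1) = 38·75 = 2850.

2850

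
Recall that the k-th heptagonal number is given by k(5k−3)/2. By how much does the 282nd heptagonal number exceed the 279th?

282·(5·282 − 3)/2 = 198387 and 279·(5·279 − 3)/2 = 194184.
Difference: 198387 − 194184 = 4203.

4203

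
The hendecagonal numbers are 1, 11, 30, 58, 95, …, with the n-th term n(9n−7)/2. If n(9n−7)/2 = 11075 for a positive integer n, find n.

Set n(9n−7)/2 = 11075, giving 9n² − 7n − 22150 = 0.
The discriminant is 49 + 72·11075 = 797449, and √797449 = 893.
So n = (7 + 893) / 18 = 900/18 = 50.

50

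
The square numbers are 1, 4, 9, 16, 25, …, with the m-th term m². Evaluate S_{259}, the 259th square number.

The 259th square number is n² with n = 259.
259² = 67081.

67081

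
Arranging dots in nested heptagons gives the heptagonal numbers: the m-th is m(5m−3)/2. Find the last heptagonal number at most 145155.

Solve n(5n−3)/2 ≤ 145155 for integer n.
n = 241 gives 144841 ≤ 145155, while n = 242 gives 146047 > 145155; so the answer is 144841.

144841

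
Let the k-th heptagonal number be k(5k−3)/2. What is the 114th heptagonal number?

32319

The 114th heptagonal number is n(5n−3)/2 with n = 114.
114·(5·114 − 3)/2 = 114·567/2 = 32319.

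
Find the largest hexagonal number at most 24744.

Solve n(2n−1) ≤ 24744 for integer n.
n = 111 gives 24531 ≤ 24744, while n = 112 gives 24976 > 24744; so the answer is 24531.

24531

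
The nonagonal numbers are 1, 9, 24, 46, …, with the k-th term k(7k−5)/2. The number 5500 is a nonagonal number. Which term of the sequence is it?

Set n(7n−5)/2 = 5500, giving 7n² − 5n − 11000 = 0.
The discriminant is 25 + 56·5500 = 308025, and √308025 = 555.
So n = (5 + 555) / 14 = 560/14 = 40.

40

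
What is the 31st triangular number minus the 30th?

31

Consecutive triangular numbers differ by n: T_{31} − T_{30} = 31.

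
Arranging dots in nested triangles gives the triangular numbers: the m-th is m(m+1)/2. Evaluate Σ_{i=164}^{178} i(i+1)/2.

Σ i(i+1)/2 = (Σi² + Σi) / 2 over i = 164..178.
Σi = 15931 − 13366 = 2565 and Σi² = 1895789 − 1456894 = 438895.
(1·438895 + 1·2565) / 2 = 441460/2 = 220730.

220730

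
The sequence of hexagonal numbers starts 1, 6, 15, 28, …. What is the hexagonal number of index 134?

35778

The 134th hexagonal number is n(2n−1) with n = 134.
134·(2·134 − 1) = 134·267 = 35778.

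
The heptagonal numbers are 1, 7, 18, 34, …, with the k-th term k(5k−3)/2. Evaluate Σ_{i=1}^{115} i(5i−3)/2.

Σ i(5i−3)/2 = (5Σi² − 3Σi) / 2 over i = 1..115.
Σi = 6670 and Σi² = 513590.
(5·513590 − 3·6670) / 2 = 2547940/2 = 1273970.

1273970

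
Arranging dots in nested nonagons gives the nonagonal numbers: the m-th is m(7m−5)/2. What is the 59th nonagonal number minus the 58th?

407

Consecutive nonagonal numbers differ by 7n − 6: here 7·59 − 6 = 407.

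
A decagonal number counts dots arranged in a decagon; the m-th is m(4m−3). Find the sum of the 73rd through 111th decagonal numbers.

1329380

Σ i(4i−3) = 4Σi² − 3Σi over i = 73..111.
Σi = 6216 − 2628 = 3588 and Σi² = 462056 − 127020 = 335036.
4·335036 − 3·3588 = 1329380.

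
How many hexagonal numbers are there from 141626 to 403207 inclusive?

183

The n-th hexagonal number is n(2n−1).
Smallest index with value ≥ 141626: n = 267 (giving 142311).
Largest index with value ≤ 403207: n = 449 (giving 402753).
Indices 267 through 449: 183 terms.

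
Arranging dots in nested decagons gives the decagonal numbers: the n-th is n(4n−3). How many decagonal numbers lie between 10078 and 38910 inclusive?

49

The n-th decagonal number is n(4n−3).
Smallest index with value ≥ 10078: n = 51 (giving 10251).
Largest index with value ≤ 38910: n = 99 (giving 38907).
Indices 51 through 99: 49 terms.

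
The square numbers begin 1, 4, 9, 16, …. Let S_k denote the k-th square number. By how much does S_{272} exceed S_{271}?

543

n² − (n−1)² = 2n − 1, so 272² − 271² = 2·272 − 1 = 543.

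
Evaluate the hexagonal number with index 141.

39621

141·(2·141 − 1) = 141·281 = 39621.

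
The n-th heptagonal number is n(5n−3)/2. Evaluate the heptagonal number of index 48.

The 48th heptagonal number is n(5n−3)/2 with n = 48.
48·(5·48 − 3)/2 = 48·237/2 = 5688.

5688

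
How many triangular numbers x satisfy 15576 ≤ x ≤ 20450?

The n-th triangular number is n(n+1)/2.
Smallest index with value ≥ 15576: n = 176 (giving 15576).
Largest index with value ≤ 20450: n = 201 (giving 20301).
Indices 176 through 201: 26 terms.

26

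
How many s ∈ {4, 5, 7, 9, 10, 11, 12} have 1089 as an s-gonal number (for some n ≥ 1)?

2

s = 4: P(4, 33) = 1089. ✓
s = 5: P(5, 27) = 1080 and P(5, 28) = 1162; 1089 is not s-gonal.
s = 7: P(7, 21) = 1071 and P(7, 22) = 1177; 1089 is not s-gonal.
s = 9: P(9, 18) = 1089. ✓
s = 10: P(10, 16) = 976 and P(10, 17) = 1105; 1089 is not s-gonal.
s = 11: P(11, 15) = 960 and P(11, 16) = 1096; 1089 is not s-gonal.
s = 12: P(12, 15) = 1065 and P(12, 16) = 1216; 1089 is not s-gonal.
Hits: s ∈ {4, 9} → 2.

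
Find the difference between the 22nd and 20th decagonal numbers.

330

22·(4·22 − 3) = 1870 and 20·(4·20 − 3) = 1540.
Difference: 1870 − 1540 = 330.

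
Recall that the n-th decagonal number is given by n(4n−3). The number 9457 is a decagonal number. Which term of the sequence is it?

49

Set n(4n−3) = 9457, giving 4n² − 3n − 9457 = 0.
The discriminant is 9 + 16·9457 = 151321, and √151321 = 389.
So n = (3 + 389) / 8 = 392/8 = 49.
Check: 49·(4·49 − 3) = 9457. ✓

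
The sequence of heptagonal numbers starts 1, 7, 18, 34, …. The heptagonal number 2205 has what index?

Set n(5n−3)/2 = 2205, giving 5n² − 3n − 4410 = 0.
The discriminant is 9 + 40·2205 = 88209, and √88209 = 297.
So n = (3 + 297) / 10 = 300/10 = 30.

30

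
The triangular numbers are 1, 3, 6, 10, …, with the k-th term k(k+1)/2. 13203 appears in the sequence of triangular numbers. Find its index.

Set n(n+1)/2 = 13203, giving n² + n − 26406 = 0.
So n = (-1 + 325) / 2 = 324/2 = 162.

162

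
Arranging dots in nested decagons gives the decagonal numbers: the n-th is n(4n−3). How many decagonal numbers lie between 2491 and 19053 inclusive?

44

The n-th decagonal number is n(4n−3).
Smallest index with value ≥ 2491: n = 26 (giving 2626).
Largest index with value ≤ 19053: n = 69 (giving 18837).
Indices 26 through 69: 44 terms.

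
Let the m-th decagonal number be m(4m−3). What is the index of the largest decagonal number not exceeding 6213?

Solve n(4n−3) ≤ 6213 for integer n.
n = 39 gives 5967 ≤ 6213, while n = 40 gives 6280 > 6213; so the answer is index 39.

39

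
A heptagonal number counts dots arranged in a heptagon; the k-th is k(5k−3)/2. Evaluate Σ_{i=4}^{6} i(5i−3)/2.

Σ i(5i−3)/2 = (5Σi² − 3Σi) / 2 over i = 4..6.
Σi = 21 − 6 = 15 and Σi² = 91 − 14 = 77.
(5·77 − 3·15) / 2 = 340/2 = 170.

170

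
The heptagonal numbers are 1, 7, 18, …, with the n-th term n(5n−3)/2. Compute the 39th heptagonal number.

3744

The 39th heptagonal number is n(5n−3)/2 with n = 39.
39·(5·39 − 3)/2 = 39·192/2 = 39·96 = 3744.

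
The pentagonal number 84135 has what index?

237

Set n(3n−1)/2 = 84135, giving 3n² − n − 168270 = 0.
The discriminant is 1 + 24·84135 = 2019241, and √2019241 = 1421.
So n = (1 + 1421) / 6 = 1422/6 = 237.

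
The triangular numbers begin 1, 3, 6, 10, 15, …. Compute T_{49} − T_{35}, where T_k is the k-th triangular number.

595

49·50/2 = 1225 and 35·36/2 = 630.
Difference: 1225 − 630 = 595.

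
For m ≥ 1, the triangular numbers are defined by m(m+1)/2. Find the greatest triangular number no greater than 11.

Solve n(n+1)/2 ≤ 11 for integer n.
n = 4 gives 10 ≤ 11, while n = 5 gives 15 > 11; so the answer is 10.

10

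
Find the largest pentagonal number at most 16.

12

Solve n(3n−1)/2 ≤ 16 for integer n.
n = 3 gives 12 ≤ 16, while n = 4 gives 22 > 16; so the answer is 12.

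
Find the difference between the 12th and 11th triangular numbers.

12

Consecutive triangular numbers differ by n: T_{12} − T_{11} = 12.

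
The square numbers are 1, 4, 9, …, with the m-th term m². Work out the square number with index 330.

330² = 108900.

108900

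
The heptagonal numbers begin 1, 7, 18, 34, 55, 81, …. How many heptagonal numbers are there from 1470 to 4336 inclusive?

17

The n-th heptagonal number is n(5n−3)/2.
Smallest index with value ≥ 1470: n = 25 (giving 1525).
Largest index with value ≤ 4336: n = 41 (giving 4141).
Indices 25 through 41: 17 terms.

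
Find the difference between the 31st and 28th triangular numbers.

90

31·32/2 = 496 and 28·29/2 = 406.
Difference: 496 − 406 = 90.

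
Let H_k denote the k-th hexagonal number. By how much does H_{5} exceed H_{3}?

5·(2·5 − 1) = 45 and 3·(2·3 − 1) = 15.
Difference: 45 − 15 = 30.

30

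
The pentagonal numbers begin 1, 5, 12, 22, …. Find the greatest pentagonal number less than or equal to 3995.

3876

Solve n(3n−1)/2 ≤ 3995 for integer n.
n = 51 gives 3876 ≤ 3995, while n = 52 gives 4030 > 3995; so the answer is 3876.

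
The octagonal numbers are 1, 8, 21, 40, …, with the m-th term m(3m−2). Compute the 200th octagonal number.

The 200th octagonal number is n(3n−2) with n = 200.
200·(3·200 − 2) = 200·598 = 119600.

119600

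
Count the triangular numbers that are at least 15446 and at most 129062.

332

The n-th triangular number is n(n+1)/2.
Smallest index with value ≥ 15446: n = 176 (giving 15576).
Largest index with value ≤ 129062: n = 507 (giving 128778).
Indices 176 through 507: 332 terms.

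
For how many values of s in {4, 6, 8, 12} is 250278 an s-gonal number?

1

s = 4: P(4, 500) = 250000 and P(4, 501) = 251001; 250278 is not s-gonal.
s = 6: P(6, 354) = 250278. ✓
s = 8: P(8, 289) = 249985 and P(8, 290) = 251720; 250278 is not s-gonal.
s = 12: P(12, 224) = 249984 and P(12, 225) = 252225; 250278 is not s-gonal.
Hits: s ∈ {6} → 1.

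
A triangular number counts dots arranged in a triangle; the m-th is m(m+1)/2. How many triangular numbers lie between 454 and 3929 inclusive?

The n-th triangular number is n(n+1)/2.
Smallest index with value ≥ 454: n = 30 (giving 465).
Largest index with value ≤ 3929: n = 88 (giving 3916).
Indices 30 through 88: 59 terms.

59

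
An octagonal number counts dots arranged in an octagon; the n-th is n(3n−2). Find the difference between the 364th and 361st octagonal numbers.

6519

364·(3·364 − 2) = 396760 and 361·(3·361 − 2) = 390241.
Difference: 396760 − 390241 = 6519.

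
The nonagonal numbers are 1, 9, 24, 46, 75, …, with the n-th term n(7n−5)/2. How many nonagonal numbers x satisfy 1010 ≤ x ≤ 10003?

The n-th nonagonal number is n(7n−5)/2.
Smallest index with value ≥ 1010: n = 18 (giving 1089).
Largest index with value ≤ 10003: n = 53 (giving 9699).
Indices 18 through 53: 36 terms.

36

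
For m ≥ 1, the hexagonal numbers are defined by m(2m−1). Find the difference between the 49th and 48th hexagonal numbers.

Consecutive hexagonal numbers differ by 4n − 3: here 4·49 − 3 = 193.

193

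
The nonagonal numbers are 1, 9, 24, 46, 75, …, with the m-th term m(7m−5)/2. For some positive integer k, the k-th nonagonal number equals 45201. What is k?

Set n(7n−5)/2 = 45201, giving 7n² − 5n − 90402 = 0.
The discriminant is 25 + 56·45201 = 2531281, and √2531281 = 1591.
So n = (5 + 1591) / 14 = 1596/14 = 114.
Check: 114·(7·114 − 5)/2 = 45201. ✓

114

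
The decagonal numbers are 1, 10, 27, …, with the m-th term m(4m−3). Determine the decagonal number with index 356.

505876

The 356th decagonal number is n(4n−3) with n = 356.
356·(4·356 − 3) = 356·1421 = 505876.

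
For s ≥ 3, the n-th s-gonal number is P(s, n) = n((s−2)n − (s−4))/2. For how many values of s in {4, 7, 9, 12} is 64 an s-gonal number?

s = 4: P(4, 8) = 64. ✓
s = 7: P(7, 5) = 55 and P(7, 6) = 81; 64 is not s-gonal.
s = 9: P(9, 4) = 46 and P(9, 5) = 75; 64 is not s-gonal.
s = 12: P(12, 4) = 64. ✓
Hits: s ∈ {4, 12} → 2.

2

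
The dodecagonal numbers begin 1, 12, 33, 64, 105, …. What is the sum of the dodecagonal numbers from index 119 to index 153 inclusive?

Σ i(5i−4) = 5Σi² − 4Σi over i = 119..153.
Σi = 11781 − 7021 = 4760 and Σi² = 1205589 − 554659 = 650930.
5·650930 − 4·4760 = 3235610.

3235610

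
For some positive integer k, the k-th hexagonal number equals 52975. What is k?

163

Set n(2n−1) = 52975, giving 2n² − n − 52975 = 0.
The discriminant is 1 + 8·52975 = 423801, and √423801 = 651.
So n = (1 + 651) / 4 = 652/4 = 163.
Check: 163·(2·163 − 1) = 52975. ✓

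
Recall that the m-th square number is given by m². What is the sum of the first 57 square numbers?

Σ_{i=1}^{57} i² = 57·58·115/6 = 63365.

63365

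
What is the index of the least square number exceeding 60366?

246

Solve n² > 60366 for integer n.
The largest n with value ≤ 60366 is 245 (since 60025 ≤ 60366 < 60516), so the first above is n = 246, value 60516.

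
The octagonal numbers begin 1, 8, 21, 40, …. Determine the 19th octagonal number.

19·(3·19 − 2) = 19·55 = 1045.

1045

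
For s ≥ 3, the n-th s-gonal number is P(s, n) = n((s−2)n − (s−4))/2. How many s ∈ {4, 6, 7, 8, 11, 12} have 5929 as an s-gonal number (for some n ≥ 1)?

2

s = 4: P(4, 77) = 5929. ✓
s = 6: P(6, 54) = 5778 and P(6, 55) = 5995; 5929 is not s-gonal.
s = 7: P(7, 49) = 5929. ✓
s = 8: P(8, 44) = 5720 and P(8, 45) = 5985; 5929 is not s-gonal.
s = 11: P(11, 36) = 5706 and P(11, 37) = 6031; 5929 is not s-gonal.
s = 12: P(12, 34) = 5644 and P(12, 35) = 5985; 5929 is not s-gonal.
Hits: s ∈ {4, 7} → 2.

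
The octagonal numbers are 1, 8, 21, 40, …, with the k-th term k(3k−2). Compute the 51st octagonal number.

The 51st octagonal number is n(3n−2) with n = 51.
51·(3·51 − 2) = 51·151 = 7701.

7701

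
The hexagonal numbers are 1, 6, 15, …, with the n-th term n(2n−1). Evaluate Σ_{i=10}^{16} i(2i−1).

2331

Σ i(2i−1) = 2Σi² − Σi over i = 10..16.
Σi = 136 − 45 = 91 and Σi² = 1496 − 285 = 1211.
2·1211 − 1·91 = 2331.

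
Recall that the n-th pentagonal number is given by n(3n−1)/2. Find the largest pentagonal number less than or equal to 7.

Solve n(3n−1)/2 ≤ 7 for integer n.
n = 2 gives 5 ≤ 7, while n = 3 gives 12 > 7; so the answer is 5.

5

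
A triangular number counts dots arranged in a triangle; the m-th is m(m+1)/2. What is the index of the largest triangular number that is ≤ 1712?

58

Solve n(n+1)/2 ≤ 1712 for integer n.
n = 58 gives 1711 ≤ 1712, while n = 59 gives 1770 > 1712; so the answer is index 58.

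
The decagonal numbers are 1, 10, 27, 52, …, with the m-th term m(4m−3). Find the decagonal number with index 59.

13747

59·(4·59 − 3) = 59·233 = 13747.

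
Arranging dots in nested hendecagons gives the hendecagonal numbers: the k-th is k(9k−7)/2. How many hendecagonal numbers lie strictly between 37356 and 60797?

25

The n-th hendecagonal number is n(9n−7)/2.
Smallest index with value > 37356: n = 92 (giving 37766).
Largest index with value < 60797: n = 116 (giving 60146).
Indices 92 through 116: 25 terms.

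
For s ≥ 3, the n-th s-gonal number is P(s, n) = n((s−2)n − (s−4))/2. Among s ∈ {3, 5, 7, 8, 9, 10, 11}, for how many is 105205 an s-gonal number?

1

s = 3: P(3, 458) = 105111 and P(3, 459) = 105570; 105205 is not s-gonal.
s = 5: P(5, 265) = 105205. ✓
s = 7: P(7, 205) = 104755 and P(7, 206) = 105781; 105205 is not s-gonal.
s = 8: P(8, 187) = 104533 and P(8, 188) = 105656; 105205 is not s-gonal.
s = 9: P(9, 173) = 104319 and P(9, 174) = 105531; 105205 is not s-gonal.
s = 10: P(10, 162) = 104490 and P(10, 163) = 105787; 105205 is not s-gonal.
s = 11: P(11, 153) = 104805 and P(11, 154) = 106183; 105205 is not s-gonal.
Hits: s ∈ {5} → 1.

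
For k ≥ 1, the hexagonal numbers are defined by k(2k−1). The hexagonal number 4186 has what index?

Set n(2n−1) = 4186, giving 2n² − n − 4186 = 0.
The discriminant is 1 + 8·4186 = 33489, and √33489 = 183.
So n = (1 + 183) / 4 = 184/4 = 46.

46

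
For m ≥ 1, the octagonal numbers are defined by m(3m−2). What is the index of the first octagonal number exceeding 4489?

40

Solve n(3n−2) > 4489 for integer n.
The largest n with value ≤ 4489 is 39 (since 4485 ≤ 4489 < 4720), so the first above is n = 40, value 4720.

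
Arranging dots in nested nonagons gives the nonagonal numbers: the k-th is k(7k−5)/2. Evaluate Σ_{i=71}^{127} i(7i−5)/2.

Σ i(7i−5)/2 = (7Σi² − 5Σi) / 2 over i = 71..127.
Σi = 8128 − 2485 = 5643 and Σi² = 690880 − 116795 = 574085.
(7·574085 − 5·5643) / 2 = 3990380/2 = 1995190.

1995190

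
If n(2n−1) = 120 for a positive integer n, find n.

Set n(2n−1) = 120, giving 2n² − n − 120 = 0.
So n = (1 + 31) / 4 = 32/4 = 8.

8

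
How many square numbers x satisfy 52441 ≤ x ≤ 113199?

The n-th square number is n².
Smallest index with value ≥ 52441: n = 229 (giving 52441).
Largest index with value ≤ 113199: n = 336 (giving 112896).
Indices 229 through 336: 108 terms.

108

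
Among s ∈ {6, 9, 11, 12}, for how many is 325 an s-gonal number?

2

s = 6: P(6, 13) = 325. ✓
s = 9: P(9, 10) = 325. ✓
s = 11: P(11, 8) = 260 and P(11, 9) = 333; 325 is not s-gonal.
s = 12: P(12, 8) = 288 and P(12, 9) = 369; 325 is not s-gonal.
Hits: s ∈ {6, 9} → 2.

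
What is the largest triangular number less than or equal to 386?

378

Solve n(n+1)/2 ≤ 386 for integer n.
n = 27 gives 378 ≤ 386, while n = 28 gives 406 > 386; so the answer is 378.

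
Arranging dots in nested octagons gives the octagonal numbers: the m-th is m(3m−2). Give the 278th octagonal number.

231296

The 278th octagonal number is n(3n−2) with n = 278.
278·(3·278 − 2) = 278·832 = 231296.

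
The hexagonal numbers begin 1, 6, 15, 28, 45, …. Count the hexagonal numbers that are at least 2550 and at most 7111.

24

The n-th hexagonal number is n(2n−1).
Smallest index with value ≥ 2550: n = 36 (giving 2556).
Largest index with value ≤ 7111: n = 59 (giving 6903).
Indices 36 through 59: 24 terms.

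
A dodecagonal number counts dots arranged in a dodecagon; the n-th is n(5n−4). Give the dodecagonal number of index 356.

The 356th dodecagonal number is n(5n−4) with n = 356.
356·(5·356 − 4) = 356·1776 = 632256.

632256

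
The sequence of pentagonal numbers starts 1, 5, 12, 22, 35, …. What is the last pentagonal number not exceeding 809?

Solve n(3n−1)/2 ≤ 809 for integer n.
n = 23 gives 782 ≤ 809, while n = 24 gives 852 > 809; so the answer is 782.

782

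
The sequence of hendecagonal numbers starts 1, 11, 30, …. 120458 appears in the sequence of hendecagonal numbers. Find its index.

164

Set n(9n−7)/2 = 120458, giving 9n² − 7n − 240916 = 0.
The discriminant is 49 + 72·120458 = 8673025, and √8673025 = 2945.
So n = (7 + 2945) / 18 = 2952/18 = 164.
Check: 164·(9·164 − 7)/2 = 120458. ✓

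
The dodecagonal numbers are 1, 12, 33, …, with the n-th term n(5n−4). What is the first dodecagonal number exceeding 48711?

49600

Solve n(5n−4) > 48711 for integer n.
The largest n with value ≤ 48711 is 99 (since 48609 ≤ 48711 < 49600), so the first above is n = 100, value 49600.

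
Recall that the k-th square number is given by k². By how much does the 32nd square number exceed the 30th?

124

32² = 1024 and 30² = 900.
Difference: 1024 − 900 = 124.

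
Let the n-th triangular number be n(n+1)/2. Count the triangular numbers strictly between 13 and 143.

The n-th triangular number is n(n+1)/2.
Smallest index with value > 13: n = 5 (giving 15).
Largest index with value < 143: n = 16 (giving 136).
Indices 5 through 16: 12 terms.

12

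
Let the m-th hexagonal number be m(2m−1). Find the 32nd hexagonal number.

The 32nd hexagonal number is n(2n−1) with n = 32.
32·(2·32 − 1) = 32·63 = 2016.

2016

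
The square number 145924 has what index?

382

We need n² = 145924, so n = √145924 = 382.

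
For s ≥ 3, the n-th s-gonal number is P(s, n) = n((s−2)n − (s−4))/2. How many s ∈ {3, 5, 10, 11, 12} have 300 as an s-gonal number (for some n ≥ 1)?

s = 3: P(3, 24) = 300. ✓
s = 5: P(5, 14) = 287 and P(5, 15) = 330; 300 is not s-gonal.
s = 10: P(10, 9) = 297 and P(10, 10) = 370; 300 is not s-gonal.
s = 11: P(11, 8) = 260 and P(11, 9) = 333; 300 is not s-gonal.
s = 12: P(12, 8) = 288 and P(12, 9) = 369; 300 is not s-gonal.
Hits: s ∈ {3} → 1.

1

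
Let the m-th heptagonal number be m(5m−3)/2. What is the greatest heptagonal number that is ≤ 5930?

5929

Solve n(5n−3)/2 ≤ 5930 for integer n.
n = 49 gives 5929 ≤ 5930, while n = 50 gives 6175 > 5930; so the answer is 5929.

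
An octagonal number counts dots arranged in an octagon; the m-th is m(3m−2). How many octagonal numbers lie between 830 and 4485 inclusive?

23

The n-th octagonal number is n(3n−2).
Smallest index with value ≥ 830: n = 17 (giving 833).
Largest index with value ≤ 4485: n = 39 (giving 4485).
Indices 17 through 39: 23 terms.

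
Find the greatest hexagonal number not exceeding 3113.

Solve n(2n−1) ≤ 3113 for integer n.
n = 39 gives 3003 ≤ 3113, while n = 40 gives 3160 > 3113; so the answer is 3003.

3003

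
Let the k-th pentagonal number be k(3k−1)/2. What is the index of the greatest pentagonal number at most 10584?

84

Solve n(3n−1)/2 ≤ 10584 for integer n.
n = 84 gives 10542 ≤ 10584, while n = 85 gives 10795 > 10584; so the answer is index 84.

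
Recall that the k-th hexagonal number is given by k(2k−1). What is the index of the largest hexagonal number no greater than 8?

Solve n(2n−1) ≤ 8 for integer n.
n = 2 gives 6 ≤ 8, while n = 3 gives 15 > 8; so the answer is index 2.

2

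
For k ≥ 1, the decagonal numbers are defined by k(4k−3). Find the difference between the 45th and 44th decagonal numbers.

Consecutive decagonal numbers differ by 8n − 7: here 8·45 − 7 = 353.

353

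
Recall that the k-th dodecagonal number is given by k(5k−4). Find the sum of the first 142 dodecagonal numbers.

Σ i(5i−4) = 5Σi² − 4Σi over i = 1..142.
Σi = 10153 and Σi² = 964535.
5·964535 − 4·10153 = 4782063.

4782063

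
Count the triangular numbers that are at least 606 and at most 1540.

21

The n-th triangular number is n(n+1)/2.
Smallest index with value ≥ 606: n = 35 (giving 630).
Largest index with value ≤ 1540: n = 55 (giving 1540).
Indices 35 through 55: 21 terms.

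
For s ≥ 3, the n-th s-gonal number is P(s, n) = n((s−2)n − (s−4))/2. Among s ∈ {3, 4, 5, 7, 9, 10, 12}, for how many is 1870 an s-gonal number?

s = 3: P(3, 60) = 1830 and P(3, 61) = 1891; 1870 is not s-gonal.
s = 4: P(4, 43) = 1849 and P(4, 44) = 1936; 1870 is not s-gonal.
s = 5: P(5, 35) = 1820 and P(5, 36) = 1926; 1870 is not s-gonal.
s = 7: P(7, 27) = 1782 and P(7, 28) = 1918; 1870 is not s-gonal.
s = 9: P(9, 23) = 1794 and P(9, 24) = 1956; 1870 is not s-gonal.
s = 10: P(10, 22) = 1870. ✓
s = 12: P(12, 19) = 1729 and P(12, 20) = 1920; 1870 is not s-gonal.
Hits: s ∈ {10} → 1.

1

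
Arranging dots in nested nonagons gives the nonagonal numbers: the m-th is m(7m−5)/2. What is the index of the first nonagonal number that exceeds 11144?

Solve n(7n−5)/2 > 11144 for integer n.
The largest n with value ≤ 11144 is 56 (since 10836 ≤ 11144 < 11229), so the first above is n = 57, value 11229.

57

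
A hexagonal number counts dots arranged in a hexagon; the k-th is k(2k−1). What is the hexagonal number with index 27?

1431

The 27th hexagonal number is n(2n−1) with n = 27.
27·(2·27 − 1) = 27·53 = 1431.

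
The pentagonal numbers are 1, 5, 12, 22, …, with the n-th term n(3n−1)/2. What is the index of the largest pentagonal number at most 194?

Solve n(3n−1)/2 ≤ 194 for integer n.
n = 11 gives 176 ≤ 194, while n = 12 gives 210 > 194; so the answer is index 11.

11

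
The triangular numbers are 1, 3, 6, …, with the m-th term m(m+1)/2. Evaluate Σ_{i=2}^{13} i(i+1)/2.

Σ i(i+1)/2 = (Σi² + Σi) / 2 over i = 2..13.
Σi = 91 − 1 = 90 and Σi² = 819 − 1 = 818.
(1·818 + 1·90) / 2 = 908/2 = 454.

454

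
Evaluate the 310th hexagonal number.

191890

The 310th hexagonal number is n(2n−1) with n = 310.
310·(2·310 − 1) = 310·619 = 191890.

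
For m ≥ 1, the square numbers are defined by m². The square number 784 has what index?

We need n² = 784, so n = √784 = 28.

28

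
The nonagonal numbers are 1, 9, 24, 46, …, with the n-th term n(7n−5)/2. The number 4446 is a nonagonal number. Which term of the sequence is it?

36

Set n(7n−5)/2 = 4446, giving 7n² − 5n − 8892 = 0.
So n = (5 + 499) / 14 = 504/14 = 36.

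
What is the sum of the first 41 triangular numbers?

12341

Σ i(i+1)/2 = (Σi² + Σi) / 2 over i = 1..41.
Σi = 861 and Σi² = 23821.
(1·23821 + 1·861) / 2 = 24682/2 = 12341.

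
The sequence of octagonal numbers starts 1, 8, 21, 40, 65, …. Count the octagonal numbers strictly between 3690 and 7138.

The n-th octagonal number is n(3n−2).
Smallest index with value > 3690: n = 36 (giving 3816).
Largest index with value < 7138: n = 49 (giving 7105).
Indices 36 through 49: 14 terms.

14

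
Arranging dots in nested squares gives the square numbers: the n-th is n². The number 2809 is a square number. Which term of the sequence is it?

We need n² = 2809, so n = √2809 = 53.

53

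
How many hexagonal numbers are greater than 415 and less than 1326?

11

The n-th hexagonal number is n(2n−1).
Smallest index with value > 415: n = 15 (giving 435).
Largest index with value < 1326: n = 25 (giving 1225).
Indices 15 through 25: 11 terms.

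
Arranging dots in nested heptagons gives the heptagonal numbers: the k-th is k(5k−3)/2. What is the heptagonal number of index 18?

783

18·(5·18 − 3)/2 = 18·87/2 = 783.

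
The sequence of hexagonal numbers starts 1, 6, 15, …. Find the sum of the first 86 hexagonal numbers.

427721

Σ i(2i−1) = 2Σi² − Σi over i = 1..86.
Σi = 3741 and Σi² = 215731.
2·215731 − 1·3741 = 427721.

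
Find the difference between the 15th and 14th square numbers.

n² − (n−1)² = 2n − 1, so 15² − 14² = 2·15 − 1 = 29.

29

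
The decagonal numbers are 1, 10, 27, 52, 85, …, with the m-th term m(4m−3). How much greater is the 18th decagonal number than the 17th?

137

Consecutive decagonal numbers differ by 8n − 7: here 8·18 − 7 = 137.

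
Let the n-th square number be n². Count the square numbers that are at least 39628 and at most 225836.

The n-th square number is n².
Smallest index with value ≥ 39628: n = 200 (giving 40000).
Largest index with value ≤ 225836: n = 475 (giving 225625).
Indices 200 through 475: 276 terms.

276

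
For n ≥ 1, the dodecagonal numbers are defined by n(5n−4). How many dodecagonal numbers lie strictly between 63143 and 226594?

101

The n-th dodecagonal number is n(5n−4).
Smallest index with value > 63143: n = 113 (giving 63393).
Largest index with value < 226594: n = 213 (giving 225993).
Indices 113 through 213: 101 terms.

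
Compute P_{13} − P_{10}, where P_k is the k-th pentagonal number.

102

13·(3·13 − 1)/2 = 247 and 10·(3·10 − 1)/2 = 145.
Difference: 247 − 145 = 102.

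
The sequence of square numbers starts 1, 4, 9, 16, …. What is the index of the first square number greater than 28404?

Solve n² > 28404 for integer n.
The largest n with value ≤ 28404 is 168 (since 28224 ≤ 28404 < 28561), so the first above is n = 169, value 28561.

169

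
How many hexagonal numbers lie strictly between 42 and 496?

11

The n-th hexagonal number is n(2n−1).
Smallest index with value > 42: n = 5 (giving 45).
Largest index with value < 496: n = 15 (giving 435).
Indices 5 through 15: 11 terms.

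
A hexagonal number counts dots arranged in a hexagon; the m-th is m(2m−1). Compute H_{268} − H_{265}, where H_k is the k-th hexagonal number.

268·(2·268 − 1) = 143380 and 265·(2·265 − 1) = 140185.
Difference: 143380 − 140185 = 3195.

3195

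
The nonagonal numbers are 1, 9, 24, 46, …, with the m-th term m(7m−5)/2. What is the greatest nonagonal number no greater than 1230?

Solve n(7n−5)/2 ≤ 1230 for integer n.
n = 19 gives 1216 ≤ 1230, while n = 20 gives 1350 > 1230; so the answer is 1216.

1216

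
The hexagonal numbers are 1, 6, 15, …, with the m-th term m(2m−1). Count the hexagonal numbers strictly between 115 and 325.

5

The n-th hexagonal number is n(2n−1).
Smallest index with value > 115: n = 8 (giving 120).
Largest index with value < 325: n = 12 (giving 276).
Indices 8 through 12: 5 terms.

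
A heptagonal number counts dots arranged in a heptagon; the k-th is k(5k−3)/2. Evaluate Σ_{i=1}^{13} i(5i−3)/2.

Σ i(5i−3)/2 = (5Σi² − 3Σi) / 2 over i = 1..13.
Σi = 91 and Σi² = 819.
(5·819 − 3·91) / 2 = 3822/2 = 1911.

1911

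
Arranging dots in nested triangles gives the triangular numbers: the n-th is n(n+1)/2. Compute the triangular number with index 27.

The 27th triangular number is n(n+1)/2 with n = 27.
27·28/2 = 756/2 = 378.

378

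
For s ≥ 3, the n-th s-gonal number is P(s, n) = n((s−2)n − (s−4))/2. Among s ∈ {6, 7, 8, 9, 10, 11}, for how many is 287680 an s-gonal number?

1

s = 6: P(6, 379) = 286903 and P(6, 380) = 288420; 287680 is not s-gonal.
s = 7: P(7, 339) = 286794 and P(7, 340) = 288490; 287680 is not s-gonal.
s = 8: P(8, 310) = 287680. ✓
s = 9: P(9, 287) = 287574 and P(9, 288) = 289584; 287680 is not s-gonal.
s = 10: P(10, 268) = 286492 and P(10, 269) = 288637; 287680 is not s-gonal.
s = 11: P(11, 253) = 287155 and P(11, 254) = 289433; 287680 is not s-gonal.
Hits: s ∈ {8} → 1.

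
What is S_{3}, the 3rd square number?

9

The 3rd square number is n² with n = 3.
3² = 9.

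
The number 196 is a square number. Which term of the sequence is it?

We need n² = 196, so n = √196 = 14.

14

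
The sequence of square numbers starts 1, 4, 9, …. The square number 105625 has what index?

We need n² = 105625, so n = √105625 = 325.

325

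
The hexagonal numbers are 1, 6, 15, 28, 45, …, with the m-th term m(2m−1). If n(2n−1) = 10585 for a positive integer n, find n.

Set n(2n−1) = 10585, giving 2n² − n − 10585 = 0.
The discriminant is 1 + 8·10585 = 84681, and √84681 = 291.
So n = (1 + 291) / 4 = 292/4 = 73.

73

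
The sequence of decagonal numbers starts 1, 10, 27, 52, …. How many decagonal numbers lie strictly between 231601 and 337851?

49

The n-th decagonal number is n(4n−3).
Smallest index with value > 231601: n = 242 (giving 233530).
Largest index with value < 337851: n = 290 (giving 335530).
Indices 242 through 290: 49 terms.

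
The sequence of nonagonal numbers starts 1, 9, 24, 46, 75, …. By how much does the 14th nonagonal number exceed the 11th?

255

14·(7·14 − 5)/2 = 651 and 11·(7·11 − 5)/2 = 396.
Difference: 651 − 396 = 255.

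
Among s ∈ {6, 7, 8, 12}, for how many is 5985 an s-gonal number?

2

s = 6: P(6, 54) = 5778 and P(6, 55) = 5995; 5985 is not s-gonal.
s = 7: P(7, 49) = 5929 and P(7, 50) = 6175; 5985 is not s-gonal.
s = 8: P(8, 45) = 5985. ✓
s = 12: P(12, 35) = 5985. ✓
Hits: s ∈ {8, 12} → 2.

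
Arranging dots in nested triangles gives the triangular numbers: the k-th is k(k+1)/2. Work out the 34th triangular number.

The 34th triangular number is n(n+1)/2 with n = 34.
34·35/2 = 1190/2 = 595.

595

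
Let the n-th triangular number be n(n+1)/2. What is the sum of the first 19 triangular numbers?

1330

Σ i(i+1)/2 = (Σi² + Σi) / 2 over i = 1..19.
Σi = 190 and Σi² = 2470.
(1·2470 + 1·190) / 2 = 2660/2 = 1330.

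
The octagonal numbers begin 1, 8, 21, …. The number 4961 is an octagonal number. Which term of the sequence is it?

Set n(3n−2) = 4961, giving 3n² − 2n − 4961 = 0.
So n = (2 + 244) / 6 = 246/6 = 41.
Check: 41·(3·41 − 2) = 4961. ✓

41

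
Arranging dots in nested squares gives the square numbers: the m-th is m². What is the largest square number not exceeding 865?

841

Solve n² ≤ 865 for integer n.
n = 29 gives 841 ≤ 865, while n = 30 gives 900 > 865; so the answer is 841.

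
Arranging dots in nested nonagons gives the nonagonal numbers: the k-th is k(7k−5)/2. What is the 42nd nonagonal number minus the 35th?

42·(7·42 − 5)/2 = 6069 and 35·(7·35 − 5)/2 = 4200.
Difference: 6069 − 4200 = 1869.

1869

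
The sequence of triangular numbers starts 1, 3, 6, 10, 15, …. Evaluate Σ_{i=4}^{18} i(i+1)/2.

1130

Σ i(i+1)/2 = (Σi² + Σi) / 2 over i = 4..18.
Σi = 171 − 6 = 165 and Σi² = 2109 − 14 = 2095.
(1·2095 + 1·165) / 2 = 2260/2 = 1130.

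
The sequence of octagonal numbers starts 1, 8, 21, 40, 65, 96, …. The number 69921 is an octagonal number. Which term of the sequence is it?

153

Set n(3n−2) = 69921, giving 3n² − 2n − 69921 = 0.
The discriminant is 4 + 12·69921 = 839056, and √839056 = 916.
So n = (2 + 916) / 6 = 918/6 = 153.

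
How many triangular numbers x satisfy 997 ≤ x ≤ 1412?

8

The n-th triangular number is n(n+1)/2.
Smallest index with value ≥ 997: n = 45 (giving 1035).
Largest index with value ≤ 1412: n = 52 (giving 1378).
Indices 45 through 52: 8 terms.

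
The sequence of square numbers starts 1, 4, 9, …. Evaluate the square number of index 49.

The 49th square number is n² with n = 49.
49² = 2401.

2401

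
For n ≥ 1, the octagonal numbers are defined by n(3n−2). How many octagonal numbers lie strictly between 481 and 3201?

19

The n-th octagonal number is n(3n−2).
Smallest index with value > 481: n = 14 (giving 560).
Largest index with value < 3201: n = 32 (giving 3008).
Indices 14 through 32: 19 terms.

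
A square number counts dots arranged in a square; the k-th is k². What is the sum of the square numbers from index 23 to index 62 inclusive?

77580

Σ_{i=23}^{62} i² = 81375 − 3795 = 77580.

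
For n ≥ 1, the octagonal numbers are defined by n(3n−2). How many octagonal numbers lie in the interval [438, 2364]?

The n-th octagonal number is n(3n−2).
Smallest index with value ≥ 438: n = 13 (giving 481).
Largest index with value ≤ 2364: n = 28 (giving 2296).
Indices 13 through 28: 16 terms.

16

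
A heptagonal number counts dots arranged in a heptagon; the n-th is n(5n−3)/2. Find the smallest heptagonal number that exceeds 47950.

48094

Solve n(5n−3)/2 > 47950 for integer n.
The largest n with value ≤ 47950 is 138 (since 47403 ≤ 47950 < 48094), so the first above is n = 139, value 48094.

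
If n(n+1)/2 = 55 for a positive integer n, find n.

10

Set n(n+1)/2 = 55, giving n² + n − 110 = 0.
The discriminant is 1 + 8·55 = 441, and √441 = 21.
So n = (-1 + 21) / 2 = 20/2 = 10.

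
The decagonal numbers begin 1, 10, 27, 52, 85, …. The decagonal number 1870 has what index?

22

Set n(4n−3) = 1870, giving 4n² − 3n − 1870 = 0.
The discriminant is 9 + 16·1870 = 29929, and √29929 = 173.
So n = (3 + 173) / 8 = 176/8 = 22.
Check: 22·(4·22 − 3) = 1870. ✓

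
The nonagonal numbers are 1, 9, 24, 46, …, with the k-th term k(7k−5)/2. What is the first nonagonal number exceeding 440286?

442686

Solve n(7n−5)/2 > 440286 for integer n.
The largest n with value ≤ 440286 is 355 (since 440200 ≤ 440286 < 442686), so the first above is n = 356, value 442686.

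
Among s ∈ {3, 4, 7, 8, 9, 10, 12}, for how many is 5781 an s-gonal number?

1

s = 3: P(3, 107) = 5778 and P(3, 108) = 5886; 5781 is not s-gonal.
s = 4: P(4, 76) = 5776 and P(4, 77) = 5929; 5781 is not s-gonal.
s = 7: P(7, 48) = 5688 and P(7, 49) = 5929; 5781 is not s-gonal.
s = 8: P(8, 44) = 5720 and P(8, 45) = 5985; 5781 is not s-gonal.
s = 9: P(9, 41) = 5781. ✓
s = 10: P(10, 38) = 5662 and P(10, 39) = 5967; 5781 is not s-gonal.
s = 12: P(12, 34) = 5644 and P(12, 35) = 5985; 5781 is not s-gonal.
Hits: s ∈ {9} → 1.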